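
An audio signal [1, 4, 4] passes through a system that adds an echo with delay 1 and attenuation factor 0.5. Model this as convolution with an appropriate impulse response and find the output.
Direct-path + delayed-attenuated-path model → impulse response h = [1, 0.5] (1 at lag 0, 0.5 at lag 1). Output y[n] = x[n] + 0.5·x[n - 1] (with x[n] = 0 outside 0..2): y[0] = 1 + 0.5×0 = 1; y[1] = 4 + 0.5×1 = 4.5; y[2] = 4 + 0.5×4 = 6.0; y[3] = 0 + 0.5×4 = 2.0. So y = [1, 4.5, 6.0, 2.0]

[1, 4.5, 6.0, 2.0]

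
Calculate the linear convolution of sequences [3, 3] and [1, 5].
y[0] = 3×1 = 3; y[1] = 3×5 + 3×1 = 18; y[2] = 3×5 = 15

[3, 18, 15]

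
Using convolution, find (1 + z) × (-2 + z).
Ascending coefficients: a = [1, 1], b = [-2, 1]. c[0] = 1×-2 = -2; c[1] = 1×1 + 1×-2 = -1; c[2] = 1×1 = 1. Result coefficients: [-2, -1, 1] → -2 - z + z^2

-2 - z + z^2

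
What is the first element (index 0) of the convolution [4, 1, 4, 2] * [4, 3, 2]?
Use y[k] = Σ_i a[i]·b[k-i] at k=0. y[0] = 4×4 = 16

16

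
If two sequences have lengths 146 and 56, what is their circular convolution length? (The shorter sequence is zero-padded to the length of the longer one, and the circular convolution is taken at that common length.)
Circular convolution (zero-padding the shorter input) has length max(m, n) = max(146, 56) = 146

146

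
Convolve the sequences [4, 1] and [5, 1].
y[0] = 4×5 = 20; y[1] = 4×1 + 1×5 = 9; y[2] = 1×1 = 1

[20, 9, 1]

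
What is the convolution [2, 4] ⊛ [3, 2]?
y[0] = 2×3 = 6; y[1] = 2×2 + 4×3 = 16; y[2] = 4×2 = 8

[6, 16, 8]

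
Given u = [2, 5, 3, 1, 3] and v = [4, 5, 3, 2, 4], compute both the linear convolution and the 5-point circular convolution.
Linear: y_lin[0] = 2×4 = 8; y_lin[1] = 2×5 + 5×4 = 30; y_lin[2] = 2×3 + 5×5 + 3×4 = 43; y_lin[3] = 2×2 + 5×3 + 3×5 + 1×4 = 38; y_lin[4] = 2×4 + 5×2 + 3×3 + 1×5 + 3×4 = 44; y_lin[5] = 5×4 + 3×2 + 1×3 + 3×5 = 44; y_lin[6] = 3×4 + 1×2 + 3×3 = 23; y_lin[7] = 1×4 + 3×2 = 10; y_lin[8] = 3×4 = 12 → [8, 30, 43, 38, 44, 44, 23, 10, 12]. Circular (length 5): y[0] = 2×4 + 5×4 + 3×2 + 1×3 + 3×5 = 52; y[1] = 2×5 + 5×4 + 3×4 + 1×2 + 3×3 = 53; y[2] = 2×3 + 5×5 + 3×4 + 1×4 + 3×2 = 53; y[3] = 2×2 + 5×3 + 3×5 + 1×4 + 3×4 = 50; y[4] = 2×4 + 5×2 + 3×3 + 1×5 + 3×4 = 44 → [52, 53, 53, 50, 44]

Linear: [8, 30, 43, 38, 44, 44, 23, 10, 12], Circular: [52, 53, 53, 50, 44]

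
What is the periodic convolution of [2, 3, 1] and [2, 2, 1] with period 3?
Use y[k] = Σ_j x[j]·h[(k-j) mod 3]. y[0] = 2×2 + 3×1 + 1×2 = 9; y[1] = 2×2 + 3×2 + 1×1 = 11; y[2] = 2×1 + 3×2 + 1×2 = 10. Result: [9, 11, 10]

[9, 11, 10]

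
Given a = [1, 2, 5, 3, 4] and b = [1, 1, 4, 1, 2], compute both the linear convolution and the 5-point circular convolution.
Linear: y_lin[0] = 1×1 = 1; y_lin[1] = 1×1 + 2×1 = 3; y_lin[2] = 1×4 + 2×1 + 5×1 = 11; y_lin[3] = 1×1 + 2×4 + 5×1 + 3×1 = 17; y_lin[4] = 1×2 + 2×1 + 5×4 + 3×1 + 4×1 = 31; y_lin[5] = 2×2 + 5×1 + 3×4 + 4×1 = 25; y_lin[6] = 5×2 + 3×1 + 4×4 = 29; y_lin[7] = 3×2 + 4×1 = 10; y_lin[8] = 4×2 = 8 → [1, 3, 11, 17, 31, 25, 29, 10, 8]. Circular (length 5): y[0] = 1×1 + 2×2 + 5×1 + 3×4 + 4×1 = 26; y[1] = 1×1 + 2×1 + 5×2 + 3×1 + 4×4 = 32; y[2] = 1×4 + 2×1 + 5×1 + 3×2 + 4×1 = 21; y[3] = 1×1 + 2×4 + 5×1 + 3×1 + 4×2 = 25; y[4] = 1×2 + 2×1 + 5×4 + 3×1 + 4×1 = 31 → [26, 32, 21, 25, 31]

Linear: [1, 3, 11, 17, 31, 25, 29, 10, 8], Circular: [26, 32, 21, 25, 31]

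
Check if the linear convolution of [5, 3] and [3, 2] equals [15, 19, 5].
Recompute linear convolution of [5, 3] and [3, 2]: y[0] = 5×3 = 15; y[1] = 5×2 + 3×3 = 19; y[2] = 3×2 = 6 → [15, 19, 6]. Compare to given [15, 19, 5]: they differ at index 2: given 5, correct 6, so answer: No

No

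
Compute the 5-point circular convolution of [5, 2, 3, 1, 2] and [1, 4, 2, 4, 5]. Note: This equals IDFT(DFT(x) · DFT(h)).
Either evaluate y[k] = Σ_j x[j]·h[(k-j) mod 5] directly, or use IDFT(DFT(x) · DFT(h)). y[0] = 5×1 + 2×5 + 3×4 + 1×2 + 2×4 = 37; y[1] = 5×4 + 2×1 + 3×5 + 1×4 + 2×2 = 45; y[2] = 5×2 + 2×4 + 3×1 + 1×5 + 2×4 = 34; y[3] = 5×4 + 2×2 + 3×4 + 1×1 + 2×5 = 47; y[4] = 5×5 + 2×4 + 3×2 + 1×4 + 2×1 = 45. Result: [37, 45, 34, 47, 45]

[37, 45, 34, 47, 45]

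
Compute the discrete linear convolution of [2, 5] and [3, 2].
y[0] = 2×3 = 6; y[1] = 2×2 + 5×3 = 19; y[2] = 5×2 = 10

[6, 19, 10]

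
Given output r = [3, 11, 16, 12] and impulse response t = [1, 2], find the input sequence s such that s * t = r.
Deconvolve r=[3, 11, 16, 12] by t=[1, 2]. Since t[0]=1, solve forward: s[0] = r[0] / 1 = 3; s[1] = (r[1] - 3×2) / 1 = 5; s[2] = (r[2] - 5×2) / 1 = 6. So s = [3, 5, 6]. Check by forward convolution: r[0] = 3×1 = 3; r[1] = 3×2 + 5×1 = 11; r[2] = 5×2 + 6×1 = 16; r[3] = 6×2 = 12

[3, 5, 6]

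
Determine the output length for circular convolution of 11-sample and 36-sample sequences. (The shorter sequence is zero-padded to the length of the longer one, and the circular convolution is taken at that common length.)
Circular convolution (zero-padding the shorter input) has length max(m, n) = max(11, 36) = 36

36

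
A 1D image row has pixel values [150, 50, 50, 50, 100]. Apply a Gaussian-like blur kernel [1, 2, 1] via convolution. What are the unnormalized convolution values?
Convolve image row [150, 50, 50, 50, 100] with kernel [1, 2, 1]: y[0] = 150×1 = 150; y[1] = 150×2 + 50×1 = 350; y[2] = 150×1 + 50×2 + 50×1 = 300; y[3] = 50×1 + 50×2 + 50×1 = 200; y[4] = 50×1 + 50×2 + 100×1 = 250; y[5] = 50×1 + 100×2 = 250; y[6] = 100×1 = 100 → [150, 350, 300, 200, 250, 250, 100]. Normalization factor = sum(kernel) = 4.

[150, 350, 300, 200, 250, 250, 100]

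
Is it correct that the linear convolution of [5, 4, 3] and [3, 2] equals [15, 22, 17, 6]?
Recompute linear convolution of [5, 4, 3] and [3, 2]: y[0] = 5×3 = 15; y[1] = 5×2 + 4×3 = 22; y[2] = 4×2 + 3×3 = 17; y[3] = 3×2 = 6 → [15, 22, 17, 6]. Given [15, 22, 17, 6] matches, so answer: Yes

Yes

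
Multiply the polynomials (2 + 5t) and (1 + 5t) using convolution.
Ascending coefficients: a = [2, 5], b = [1, 5]. c[0] = 2×1 = 2; c[1] = 2×5 + 5×1 = 15; c[2] = 5×5 = 25. Result coefficients: [2, 15, 25] → 2 + 15t + 25t^2

2 + 15t + 25t^2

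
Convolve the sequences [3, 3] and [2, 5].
y[0] = 3×2 = 6; y[1] = 3×5 + 3×2 = 21; y[2] = 3×5 = 15

[6, 21, 15]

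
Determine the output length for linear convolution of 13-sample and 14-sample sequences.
Linear/full convolution length: m + n - 1 = 13 + 14 - 1 = 26

26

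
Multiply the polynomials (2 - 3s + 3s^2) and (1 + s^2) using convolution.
Ascending coefficients: a = [2, -3, 3], b = [1, 0, 1]. c[0] = 2×1 = 2; c[1] = 2×0 + -3×1 = -3; c[2] = 2×1 + -3×0 + 3×1 = 5; c[3] = -3×1 + 3×0 = -3; c[4] = 3×1 = 3. Result coefficients: [2, -3, 5, -3, 3] → 2 - 3s + 5s^2 - 3s^3 + 3s^4

2 - 3s + 5s^2 - 3s^3 + 3s^4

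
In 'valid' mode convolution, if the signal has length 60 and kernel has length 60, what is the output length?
'Valid' mode counts only positions where the kernel fully overlaps the signal: m - n + 1 = 60 - 60 + 1 = 1

1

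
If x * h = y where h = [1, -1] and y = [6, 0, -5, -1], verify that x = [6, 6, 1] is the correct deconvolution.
Forward-compute [6, 6, 1] * [1, -1]: y[0] = 6×1 = 6; y[1] = 6×-1 + 6×1 = 0; y[2] = 6×-1 + 1×1 = -5; y[3] = 1×-1 = -1 → [6, 0, -5, -1]. Matches given y = [6, 0, -5, -1], so verified.

Verified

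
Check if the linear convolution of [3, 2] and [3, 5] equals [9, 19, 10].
Recompute linear convolution of [3, 2] and [3, 5]: y[0] = 3×3 = 9; y[1] = 3×5 + 2×3 = 21; y[2] = 2×5 = 10 → [9, 21, 10]. Compare to given [9, 19, 10]: they differ at index 1: given 19, correct 21, so answer: No

No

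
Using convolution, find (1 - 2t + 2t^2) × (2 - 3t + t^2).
Ascending coefficients: a = [1, -2, 2], b = [2, -3, 1]. c[0] = 1×2 = 2; c[1] = 1×-3 + -2×2 = -7; c[2] = 1×1 + -2×-3 + 2×2 = 11; c[3] = -2×1 + 2×-3 = -8; c[4] = 2×1 = 2. Result coefficients: [2, -7, 11, -8, 2] → 2 - 7t + 11t^2 - 8t^3 + 2t^4

2 - 7t + 11t^2 - 8t^3 + 2t^4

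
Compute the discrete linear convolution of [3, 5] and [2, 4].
y[0] = 3×2 = 6; y[1] = 3×4 + 5×2 = 22; y[2] = 5×4 = 20

[6, 22, 20]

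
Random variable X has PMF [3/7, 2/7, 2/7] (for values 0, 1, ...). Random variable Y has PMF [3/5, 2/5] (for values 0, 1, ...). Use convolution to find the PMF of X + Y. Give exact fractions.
P(X+Y=k) = Σ_i P(X=i)·P(Y=k-i) — a convolution of [3/7, 2/7, 2/7] and [3/5, 2/5]. P(X+Y=0) = (3/7)×(3/5) = 9/35; P(X+Y=1) = (3/7)×(2/5) + (2/7)×(3/5) = 6/35 + 6/35 = 12/35; P(X+Y=2) = (2/7)×(2/5) + (2/7)×(3/5) = 4/35 + 6/35 = 2/7; P(X+Y=3) = (2/7)×(2/5) = 4/35. PMF: [9/35, 12/35, 2/7, 4/35] (sums to 1 ✓)

[9/35, 12/35, 2/7, 4/35]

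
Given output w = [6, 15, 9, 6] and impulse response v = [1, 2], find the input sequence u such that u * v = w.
Deconvolve w=[6, 15, 9, 6] by v=[1, 2]. Since v[0]=1, solve forward: u[0] = w[0] / 1 = 6; u[1] = (w[1] - 6×2) / 1 = 3; u[2] = (w[2] - 3×2) / 1 = 3. So u = [6, 3, 3]. Check by forward convolution: w[0] = 6×1 = 6; w[1] = 6×2 + 3×1 = 15; w[2] = 3×2 + 3×1 = 9; w[3] = 3×2 = 6

[6, 3, 3]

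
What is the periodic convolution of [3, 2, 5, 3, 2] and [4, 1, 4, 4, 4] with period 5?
Use y[k] = Σ_j x[j]·h[(k-j) mod 5]. y[0] = 3×4 + 2×4 + 5×4 + 3×4 + 2×1 = 54; y[1] = 3×1 + 2×4 + 5×4 + 3×4 + 2×4 = 51; y[2] = 3×4 + 2×1 + 5×4 + 3×4 + 2×4 = 54; y[3] = 3×4 + 2×4 + 5×1 + 3×4 + 2×4 = 45; y[4] = 3×4 + 2×4 + 5×4 + 3×1 + 2×4 = 51. Result: [54, 51, 54, 45, 51]

[54, 51, 54, 45, 51]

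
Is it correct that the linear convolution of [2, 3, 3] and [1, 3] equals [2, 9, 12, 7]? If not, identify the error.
Recompute linear convolution of [2, 3, 3] and [1, 3]: y[0] = 2×1 = 2; y[1] = 2×3 + 3×1 = 9; y[2] = 3×3 + 3×1 = 12; y[3] = 3×3 = 9 → [2, 9, 12, 9]. Compare to given [2, 9, 12, 7]: they differ at index 3: given 7, correct 9, so answer: No

No. Error at index 3: given 7, correct 9.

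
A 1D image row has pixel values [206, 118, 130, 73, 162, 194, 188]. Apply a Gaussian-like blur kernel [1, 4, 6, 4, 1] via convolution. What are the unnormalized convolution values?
Convolve image row [206, 118, 130, 73, 162, 194, 188] with kernel [1, 4, 6, 4, 1]: y[0] = 206×1 = 206; y[1] = 206×4 + 118×1 = 942; y[2] = 206×6 + 118×4 + 130×1 = 1838; y[3] = 206×4 + 118×6 + 130×4 + 73×1 = 2125; y[4] = 206×1 + 118×4 + 130×6 + 73×4 + 162×1 = 1912; y[5] = 118×1 + 130×4 + 73×6 + 162×4 + 194×1 = 1918; y[6] = 130×1 + 73×4 + 162×6 + 194×4 + 188×1 = 2358; y[7] = 73×1 + 162×4 + 194×6 + 188×4 = 2637; y[8] = 162×1 + 194×4 + 188×6 = 2066; y[9] = 194×1 + 188×4 = 946; y[10] = 188×1 = 188 → [206, 942, 1838, 2125, 1912, 1918, 2358, 2637, 2066, 946, 188]. Normalization factor = sum(kernel) = 16.

[206, 942, 1838, 2125, 1912, 1918, 2358, 2637, 2066, 946, 188]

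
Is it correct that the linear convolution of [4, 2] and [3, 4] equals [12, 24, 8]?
Recompute linear convolution of [4, 2] and [3, 4]: y[0] = 4×3 = 12; y[1] = 4×4 + 2×3 = 22; y[2] = 2×4 = 8 → [12, 22, 8]. Compare to given [12, 24, 8]: they differ at index 1: given 24, correct 22, so answer: No

No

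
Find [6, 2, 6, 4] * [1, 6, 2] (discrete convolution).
y[0] = 6×1 = 6; y[1] = 6×6 + 2×1 = 38; y[2] = 6×2 + 2×6 + 6×1 = 30; y[3] = 2×2 + 6×6 + 4×1 = 44; y[4] = 6×2 + 4×6 = 36; y[5] = 4×2 = 8

[6, 38, 30, 44, 36, 8]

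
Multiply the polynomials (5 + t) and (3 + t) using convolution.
Ascending coefficients: a = [5, 1], b = [3, 1]. c[0] = 5×3 = 15; c[1] = 5×1 + 1×3 = 8; c[2] = 1×1 = 1. Result coefficients: [15, 8, 1] → 15 + 8t + t^2

15 + 8t + t^2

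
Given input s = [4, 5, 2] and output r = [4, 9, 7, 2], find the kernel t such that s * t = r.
Output length 4 = len(s) + len(t) - 1 ⇒ len(t) = 2. Solve t forward using t[k] = (r[k] - Σ_{i≥1} s[i]·t[k-i]) / s[0]: t[0] = r[0] / s[0] = 4 / 4 = 1; t[1] = (r[1] - 5×1) / s[0] = (9 - 5×1) / 4 = 1. So t = [1, 1]. Forward-check [4, 5, 2] * [1, 1]: r[0] = 4×1 = 4; r[1] = 4×1 + 5×1 = 9; r[2] = 5×1 + 2×1 = 7; r[3] = 2×1 = 2 → [4, 9, 7, 2] ✓

[1, 1]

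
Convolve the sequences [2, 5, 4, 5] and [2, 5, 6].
y[0] = 2×2 = 4; y[1] = 2×5 + 5×2 = 20; y[2] = 2×6 + 5×5 + 4×2 = 45; y[3] = 5×6 + 4×5 + 5×2 = 60; y[4] = 4×6 + 5×5 = 49; y[5] = 5×6 = 30

[4, 20, 45, 60, 49, 30]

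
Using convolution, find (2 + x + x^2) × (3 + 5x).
Ascending coefficients: a = [2, 1, 1], b = [3, 5]. c[0] = 2×3 = 6; c[1] = 2×5 + 1×3 = 13; c[2] = 1×5 + 1×3 = 8; c[3] = 1×5 = 5. Result coefficients: [6, 13, 8, 5] → 6 + 13x + 8x^2 + 5x^3

6 + 13x + 8x^2 + 5x^3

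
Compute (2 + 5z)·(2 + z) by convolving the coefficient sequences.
Ascending coefficients: a = [2, 5], b = [2, 1]. c[0] = 2×2 = 4; c[1] = 2×1 + 5×2 = 12; c[2] = 5×1 = 5. Result coefficients: [4, 12, 5] → 4 + 12z + 5z^2

4 + 12z + 5z^2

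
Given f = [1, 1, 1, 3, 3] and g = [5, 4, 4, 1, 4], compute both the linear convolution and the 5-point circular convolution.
Linear: y_lin[0] = 1×5 = 5; y_lin[1] = 1×4 + 1×5 = 9; y_lin[2] = 1×4 + 1×4 + 1×5 = 13; y_lin[3] = 1×1 + 1×4 + 1×4 + 3×5 = 24; y_lin[4] = 1×4 + 1×1 + 1×4 + 3×4 + 3×5 = 36; y_lin[5] = 1×4 + 1×1 + 3×4 + 3×4 = 29; y_lin[6] = 1×4 + 3×1 + 3×4 = 19; y_lin[7] = 3×4 + 3×1 = 15; y_lin[8] = 3×4 = 12 → [5, 9, 13, 24, 36, 29, 19, 15, 12]. Circular (length 5): y[0] = 1×5 + 1×4 + 1×1 + 3×4 + 3×4 = 34; y[1] = 1×4 + 1×5 + 1×4 + 3×1 + 3×4 = 28; y[2] = 1×4 + 1×4 + 1×5 + 3×4 + 3×1 = 28; y[3] = 1×1 + 1×4 + 1×4 + 3×5 + 3×4 = 36; y[4] = 1×4 + 1×1 + 1×4 + 3×4 + 3×5 = 36 → [34, 28, 28, 36, 36]

Linear: [5, 9, 13, 24, 36, 29, 19, 15, 12], Circular: [34, 28, 28, 36, 36]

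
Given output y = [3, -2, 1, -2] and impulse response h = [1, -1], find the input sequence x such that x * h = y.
Deconvolve y=[3, -2, 1, -2] by h=[1, -1]. Since h[0]=1, solve forward: x[0] = y[0] / 1 = 3; x[1] = (y[1] - 3×-1) / 1 = 1; x[2] = (y[2] - 1×-1) / 1 = 2. So x = [3, 1, 2]. Check by forward convolution: y[0] = 3×1 = 3; y[1] = 3×-1 + 1×1 = -2; y[2] = 1×-1 + 2×1 = 1; y[3] = 2×-1 = -2

[3, 1, 2]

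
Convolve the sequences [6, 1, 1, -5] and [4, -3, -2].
y[0] = 6×4 = 24; y[1] = 6×-3 + 1×4 = -14; y[2] = 6×-2 + 1×-3 + 1×4 = -11; y[3] = 1×-2 + 1×-3 + -5×4 = -25; y[4] = 1×-2 + -5×-3 = 13; y[5] = -5×-2 = 10

[24, -14, -11, -25, 13, 10]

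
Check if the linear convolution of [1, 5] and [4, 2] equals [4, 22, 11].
Recompute linear convolution of [1, 5] and [4, 2]: y[0] = 1×4 = 4; y[1] = 1×2 + 5×4 = 22; y[2] = 5×2 = 10 → [4, 22, 10]. Compare to given [4, 22, 11]: they differ at index 2: given 11, correct 10, so answer: No

No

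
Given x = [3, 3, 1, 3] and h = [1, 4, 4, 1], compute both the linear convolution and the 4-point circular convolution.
Linear: y_lin[0] = 3×1 = 3; y_lin[1] = 3×4 + 3×1 = 15; y_lin[2] = 3×4 + 3×4 + 1×1 = 25; y_lin[3] = 3×1 + 3×4 + 1×4 + 3×1 = 22; y_lin[4] = 3×1 + 1×4 + 3×4 = 19; y_lin[5] = 1×1 + 3×4 = 13; y_lin[6] = 3×1 = 3 → [3, 15, 25, 22, 19, 13, 3]. Circular (length 4): y[0] = 3×1 + 3×1 + 1×4 + 3×4 = 22; y[1] = 3×4 + 3×1 + 1×1 + 3×4 = 28; y[2] = 3×4 + 3×4 + 1×1 + 3×1 = 28; y[3] = 3×1 + 3×4 + 1×4 + 3×1 = 22 → [22, 28, 28, 22]

Linear: [3, 15, 25, 22, 19, 13, 3], Circular: [22, 28, 28, 22]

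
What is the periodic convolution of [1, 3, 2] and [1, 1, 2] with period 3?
Use y[k] = Σ_j f[j]·g[(k-j) mod 3]. y[0] = 1×1 + 3×2 + 2×1 = 9; y[1] = 1×1 + 3×1 + 2×2 = 8; y[2] = 1×2 + 3×1 + 2×1 = 7. Result: [9, 8, 7]

[9, 8, 7]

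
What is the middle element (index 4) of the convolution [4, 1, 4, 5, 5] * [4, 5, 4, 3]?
Use y[k] = Σ_i a[i]·b[k-i] at k=4. y[4] = 1×3 + 4×4 + 5×5 + 5×4 = 64

64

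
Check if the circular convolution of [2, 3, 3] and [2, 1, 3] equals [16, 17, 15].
Recompute circular convolution of [2, 3, 3] and [2, 1, 3]: y[0] = 2×2 + 3×3 + 3×1 = 16; y[1] = 2×1 + 3×2 + 3×3 = 17; y[2] = 2×3 + 3×1 + 3×2 = 15 → [16, 17, 15]. Given [16, 17, 15] matches, so answer: Yes

Yes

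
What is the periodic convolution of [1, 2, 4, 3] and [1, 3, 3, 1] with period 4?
Use y[k] = Σ_j x[j]·h[(k-j) mod 4]. y[0] = 1×1 + 2×1 + 4×3 + 3×3 = 24; y[1] = 1×3 + 2×1 + 4×1 + 3×3 = 18; y[2] = 1×3 + 2×3 + 4×1 + 3×1 = 16; y[3] = 1×1 + 2×3 + 4×3 + 3×1 = 22. Result: [24, 18, 16, 22]

[24, 18, 16, 22]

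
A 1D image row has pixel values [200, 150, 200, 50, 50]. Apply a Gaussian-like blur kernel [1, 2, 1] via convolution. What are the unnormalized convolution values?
Convolve image row [200, 150, 200, 50, 50] with kernel [1, 2, 1]: y[0] = 200×1 = 200; y[1] = 200×2 + 150×1 = 550; y[2] = 200×1 + 150×2 + 200×1 = 700; y[3] = 150×1 + 200×2 + 50×1 = 600; y[4] = 200×1 + 50×2 + 50×1 = 350; y[5] = 50×1 + 50×2 = 150; y[6] = 50×1 = 50 → [200, 550, 700, 600, 350, 150, 50]. Normalization factor = sum(kernel) = 4.

[200, 550, 700, 600, 350, 150, 50]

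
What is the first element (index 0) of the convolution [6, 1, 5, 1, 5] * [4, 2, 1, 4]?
Use y[k] = Σ_i a[i]·b[k-i] at k=0. y[0] = 6×4 = 24

24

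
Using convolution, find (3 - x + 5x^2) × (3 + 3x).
Ascending coefficients: a = [3, -1, 5], b = [3, 3]. c[0] = 3×3 = 9; c[1] = 3×3 + -1×3 = 6; c[2] = -1×3 + 5×3 = 12; c[3] = 5×3 = 15. Result coefficients: [9, 6, 12, 15] → 9 + 6x + 12x^2 + 15x^3

9 + 6x + 12x^2 + 15x^3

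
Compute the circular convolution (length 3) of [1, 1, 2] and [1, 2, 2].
Use y[k] = Σ_j a[j]·b[(k-j) mod 3]. y[0] = 1×1 + 1×2 + 2×2 = 7; y[1] = 1×2 + 1×1 + 2×2 = 7; y[2] = 1×2 + 1×2 + 2×1 = 6. Result: [7, 7, 6]

[7, 7, 6]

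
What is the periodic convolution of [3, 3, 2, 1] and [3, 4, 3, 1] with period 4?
Use y[k] = Σ_j a[j]·b[(k-j) mod 4]. y[0] = 3×3 + 3×1 + 2×3 + 1×4 = 22; y[1] = 3×4 + 3×3 + 2×1 + 1×3 = 26; y[2] = 3×3 + 3×4 + 2×3 + 1×1 = 28; y[3] = 3×1 + 3×3 + 2×4 + 1×3 = 23. Result: [22, 26, 28, 23]

[22, 26, 28, 23]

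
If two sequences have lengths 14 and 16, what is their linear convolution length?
Linear/full convolution length: m + n - 1 = 14 + 16 - 1 = 29

29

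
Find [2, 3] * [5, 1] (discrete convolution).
y[0] = 2×5 = 10; y[1] = 2×1 + 3×5 = 17; y[2] = 3×1 = 3

[10, 17, 3]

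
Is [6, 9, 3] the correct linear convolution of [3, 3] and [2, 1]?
Recompute linear convolution of [3, 3] and [2, 1]: y[0] = 3×2 = 6; y[1] = 3×1 + 3×2 = 9; y[2] = 3×1 = 3 → [6, 9, 3]. Given [6, 9, 3] matches, so answer: Yes

Yes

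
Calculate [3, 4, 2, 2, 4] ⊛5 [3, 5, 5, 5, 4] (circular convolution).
Use y[k] = Σ_j f[j]·g[(k-j) mod 5]. y[0] = 3×3 + 4×4 + 2×5 + 2×5 + 4×5 = 65; y[1] = 3×5 + 4×3 + 2×4 + 2×5 + 4×5 = 65; y[2] = 3×5 + 4×5 + 2×3 + 2×4 + 4×5 = 69; y[3] = 3×5 + 4×5 + 2×5 + 2×3 + 4×4 = 67; y[4] = 3×4 + 4×5 + 2×5 + 2×5 + 4×3 = 64. Result: [65, 65, 69, 67, 64]

[65, 65, 69, 67, 64]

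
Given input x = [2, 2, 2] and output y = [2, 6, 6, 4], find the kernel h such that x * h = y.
Output length 4 = len(x) + len(h) - 1 ⇒ len(h) = 2. Solve h forward using h[k] = (y[k] - Σ_{i≥1} x[i]·h[k-i]) / x[0]: h[0] = y[0] / x[0] = 2 / 2 = 1; h[1] = (y[1] - 2×1) / x[0] = (6 - 2×1) / 2 = 2. So h = [1, 2]. Forward-check [2, 2, 2] * [1, 2]: y[0] = 2×1 = 2; y[1] = 2×2 + 2×1 = 6; y[2] = 2×2 + 2×1 = 6; y[3] = 2×2 = 4 → [2, 6, 6, 4] ✓

[1, 2]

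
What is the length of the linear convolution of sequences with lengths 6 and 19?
Linear/full convolution length: m + n - 1 = 6 + 19 - 1 = 24

24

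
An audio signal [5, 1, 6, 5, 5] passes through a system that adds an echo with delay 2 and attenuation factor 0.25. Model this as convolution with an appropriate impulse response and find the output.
Direct-path + delayed-attenuated-path model → impulse response h = [1, 0, 0.25] (1 at lag 0, 0.25 at lag 2). Output y[n] = x[n] + 0.25·x[n - 2] (with x[n] = 0 outside 0..4): y[0] = 5 + 0.25×0 = 5; y[1] = 1 + 0.25×0 = 1; y[2] = 6 + 0.25×5 = 7.25; y[3] = 5 + 0.25×1 = 5.25; y[4] = 5 + 0.25×6 = 6.5; y[5] = 0 + 0.25×5 = 1.25; y[6] = 0 + 0.25×5 = 1.25. So y = [5, 1, 7.25, 5.25, 6.5, 1.25, 1.25]

[5, 1, 7.25, 5.25, 6.5, 1.25, 1.25]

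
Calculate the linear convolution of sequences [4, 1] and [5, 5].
y[0] = 4×5 = 20; y[1] = 4×5 + 1×5 = 25; y[2] = 1×5 = 5

[20, 25, 5]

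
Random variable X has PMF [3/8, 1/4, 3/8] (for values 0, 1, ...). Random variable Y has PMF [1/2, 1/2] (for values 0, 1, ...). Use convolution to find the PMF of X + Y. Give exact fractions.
P(X+Y=k) = Σ_i P(X=i)·P(Y=k-i) — a convolution of [3/8, 1/4, 3/8] and [1/2, 1/2]. P(X+Y=0) = (3/8)×(1/2) = 3/16; P(X+Y=1) = (3/8)×(1/2) + (1/4)×(1/2) = 3/16 + 1/8 = 5/16; P(X+Y=2) = (1/4)×(1/2) + (3/8)×(1/2) = 1/8 + 3/16 = 5/16; P(X+Y=3) = (3/8)×(1/2) = 3/16. PMF: [3/16, 5/16, 5/16, 3/16] (sums to 1 ✓)

[3/16, 5/16, 5/16, 3/16]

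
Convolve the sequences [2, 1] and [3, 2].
y[0] = 2×3 = 6; y[1] = 2×2 + 1×3 = 7; y[2] = 1×2 = 2

[6, 7, 2]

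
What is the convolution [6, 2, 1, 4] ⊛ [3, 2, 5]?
y[0] = 6×3 = 18; y[1] = 6×2 + 2×3 = 18; y[2] = 6×5 + 2×2 + 1×3 = 37; y[3] = 2×5 + 1×2 + 4×3 = 24; y[4] = 1×5 + 4×2 = 13; y[5] = 4×5 = 20

[18, 18, 37, 24, 13, 20]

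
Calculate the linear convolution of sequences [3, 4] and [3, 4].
y[0] = 3×3 = 9; y[1] = 3×4 + 4×3 = 24; y[2] = 4×4 = 16

[9, 24, 16]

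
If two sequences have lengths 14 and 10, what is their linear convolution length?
Linear/full convolution length: m + n - 1 = 14 + 10 - 1 = 23

23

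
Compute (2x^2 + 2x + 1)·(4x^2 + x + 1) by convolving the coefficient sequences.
Ascending coefficients: a = [1, 2, 2], b = [1, 1, 4]. c[0] = 1×1 = 1; c[1] = 1×1 + 2×1 = 3; c[2] = 1×4 + 2×1 + 2×1 = 8; c[3] = 2×4 + 2×1 = 10; c[4] = 2×4 = 8. Result coefficients: [1, 3, 8, 10, 8] → 8x^4 + 10x^3 + 8x^2 + 3x + 1

8x^4 + 10x^3 + 8x^2 + 3x + 1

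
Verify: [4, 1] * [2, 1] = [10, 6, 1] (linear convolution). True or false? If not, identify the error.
Recompute linear convolution of [4, 1] and [2, 1]: y[0] = 4×2 = 8; y[1] = 4×1 + 1×2 = 6; y[2] = 1×1 = 1 → [8, 6, 1]. Compare to given [10, 6, 1]: they differ at index 0: given 10, correct 8, so answer: No

No. Error at index 0: given 10, correct 8.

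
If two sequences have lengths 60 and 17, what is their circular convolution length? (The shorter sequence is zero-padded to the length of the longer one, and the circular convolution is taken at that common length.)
Circular convolution (zero-padding the shorter input) has length max(m, n) = max(60, 17) = 60

60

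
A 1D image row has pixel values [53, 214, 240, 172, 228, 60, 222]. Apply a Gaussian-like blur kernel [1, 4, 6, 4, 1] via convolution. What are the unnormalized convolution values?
Convolve image row [53, 214, 240, 172, 228, 60, 222] with kernel [1, 4, 6, 4, 1]: y[0] = 53×1 = 53; y[1] = 53×4 + 214×1 = 426; y[2] = 53×6 + 214×4 + 240×1 = 1414; y[3] = 53×4 + 214×6 + 240×4 + 172×1 = 2628; y[4] = 53×1 + 214×4 + 240×6 + 172×4 + 228×1 = 3265; y[5] = 214×1 + 240×4 + 172×6 + 228×4 + 60×1 = 3178; y[6] = 240×1 + 172×4 + 228×6 + 60×4 + 222×1 = 2758; y[7] = 172×1 + 228×4 + 60×6 + 222×4 = 2332; y[8] = 228×1 + 60×4 + 222×6 = 1800; y[9] = 60×1 + 222×4 = 948; y[10] = 222×1 = 222 → [53, 426, 1414, 2628, 3265, 3178, 2758, 2332, 1800, 948, 222]. Normalization factor = sum(kernel) = 16.

[53, 426, 1414, 2628, 3265, 3178, 2758, 2332, 1800, 948, 222]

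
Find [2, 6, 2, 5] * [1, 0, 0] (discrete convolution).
y[0] = 2×1 = 2; y[1] = 2×0 + 6×1 = 6; y[2] = 2×0 + 6×0 + 2×1 = 2; y[3] = 6×0 + 2×0 + 5×1 = 5; y[4] = 2×0 + 5×0 = 0; y[5] = 5×0 = 0

[2, 6, 2, 5, 0, 0]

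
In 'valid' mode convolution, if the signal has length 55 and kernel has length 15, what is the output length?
'Valid' mode counts only positions where the kernel fully overlaps the signal: m - n + 1 = 55 - 15 + 1 = 41

41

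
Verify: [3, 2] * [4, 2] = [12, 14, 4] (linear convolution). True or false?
Recompute linear convolution of [3, 2] and [4, 2]: y[0] = 3×4 = 12; y[1] = 3×2 + 2×4 = 14; y[2] = 2×2 = 4 → [12, 14, 4]. Given [12, 14, 4] matches, so answer: Yes

Yes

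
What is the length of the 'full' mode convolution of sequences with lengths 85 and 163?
Linear/full convolution length: m + n - 1 = 85 + 163 - 1 = 247

247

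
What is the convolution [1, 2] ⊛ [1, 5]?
y[0] = 1×1 = 1; y[1] = 1×5 + 2×1 = 7; y[2] = 2×5 = 10

[1, 7, 10]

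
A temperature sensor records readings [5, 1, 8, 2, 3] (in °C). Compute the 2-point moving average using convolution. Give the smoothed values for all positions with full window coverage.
2-point moving average kernel = [1, 1]. Apply in 'valid' mode (full window coverage): avg[0] = (5 + 1) / 2 = 3.0; avg[1] = (1 + 8) / 2 = 4.5; avg[2] = (8 + 2) / 2 = 5.0; avg[3] = (2 + 3) / 2 = 2.5. Smoothed values: [3.0, 4.5, 5.0, 2.5]

[3.0, 4.5, 5.0, 2.5]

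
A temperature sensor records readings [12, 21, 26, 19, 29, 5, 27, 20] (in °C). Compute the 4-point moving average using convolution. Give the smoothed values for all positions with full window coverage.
4-point moving average kernel = [1, 1, 1, 1]. Apply in 'valid' mode (full window coverage): avg[0] = (12 + 21 + 26 + 19) / 4 = 19.5; avg[1] = (21 + 26 + 19 + 29) / 4 = 23.75; avg[2] = (26 + 19 + 29 + 5) / 4 = 19.75; avg[3] = (19 + 29 + 5 + 27) / 4 = 20.0; avg[4] = (29 + 5 + 27 + 20) / 4 = 20.25. Smoothed values: [19.5, 23.75, 19.75, 20.0, 20.25]

[19.5, 23.75, 19.75, 20.0, 20.25]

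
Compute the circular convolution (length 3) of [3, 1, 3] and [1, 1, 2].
Use y[k] = Σ_j u[j]·v[(k-j) mod 3]. y[0] = 3×1 + 1×2 + 3×1 = 8; y[1] = 3×1 + 1×1 + 3×2 = 10; y[2] = 3×2 + 1×1 + 3×1 = 10. Result: [8, 10, 10]

[8, 10, 10]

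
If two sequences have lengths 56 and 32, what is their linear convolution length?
Linear/full convolution length: m + n - 1 = 56 + 32 - 1 = 87

87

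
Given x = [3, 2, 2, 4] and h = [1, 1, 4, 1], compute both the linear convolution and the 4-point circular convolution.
Linear: y_lin[0] = 3×1 = 3; y_lin[1] = 3×1 + 2×1 = 5; y_lin[2] = 3×4 + 2×1 + 2×1 = 16; y_lin[3] = 3×1 + 2×4 + 2×1 + 4×1 = 17; y_lin[4] = 2×1 + 2×4 + 4×1 = 14; y_lin[5] = 2×1 + 4×4 = 18; y_lin[6] = 4×1 = 4 → [3, 5, 16, 17, 14, 18, 4]. Circular (length 4): y[0] = 3×1 + 2×1 + 2×4 + 4×1 = 17; y[1] = 3×1 + 2×1 + 2×1 + 4×4 = 23; y[2] = 3×4 + 2×1 + 2×1 + 4×1 = 20; y[3] = 3×1 + 2×4 + 2×1 + 4×1 = 17 → [17, 23, 20, 17]

Linear: [3, 5, 16, 17, 14, 18, 4], Circular: [17, 23, 20, 17]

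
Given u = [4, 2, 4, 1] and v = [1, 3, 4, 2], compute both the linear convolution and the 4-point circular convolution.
Linear: y_lin[0] = 4×1 = 4; y_lin[1] = 4×3 + 2×1 = 14; y_lin[2] = 4×4 + 2×3 + 4×1 = 26; y_lin[3] = 4×2 + 2×4 + 4×3 + 1×1 = 29; y_lin[4] = 2×2 + 4×4 + 1×3 = 23; y_lin[5] = 4×2 + 1×4 = 12; y_lin[6] = 1×2 = 2 → [4, 14, 26, 29, 23, 12, 2]. Circular (length 4): y[0] = 4×1 + 2×2 + 4×4 + 1×3 = 27; y[1] = 4×3 + 2×1 + 4×2 + 1×4 = 26; y[2] = 4×4 + 2×3 + 4×1 + 1×2 = 28; y[3] = 4×2 + 2×4 + 4×3 + 1×1 = 29 → [27, 26, 28, 29]

Linear: [4, 14, 26, 29, 23, 12, 2], Circular: [27, 26, 28, 29]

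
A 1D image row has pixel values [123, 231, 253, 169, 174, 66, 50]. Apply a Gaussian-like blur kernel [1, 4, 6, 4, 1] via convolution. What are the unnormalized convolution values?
Convolve image row [123, 231, 253, 169, 174, 66, 50] with kernel [1, 4, 6, 4, 1]: y[0] = 123×1 = 123; y[1] = 123×4 + 231×1 = 723; y[2] = 123×6 + 231×4 + 253×1 = 1915; y[3] = 123×4 + 231×6 + 253×4 + 169×1 = 3059; y[4] = 123×1 + 231×4 + 253×6 + 169×4 + 174×1 = 3415; y[5] = 231×1 + 253×4 + 169×6 + 174×4 + 66×1 = 3019; y[6] = 253×1 + 169×4 + 174×6 + 66×4 + 50×1 = 2287; y[7] = 169×1 + 174×4 + 66×6 + 50×4 = 1461; y[8] = 174×1 + 66×4 + 50×6 = 738; y[9] = 66×1 + 50×4 = 266; y[10] = 50×1 = 50 → [123, 723, 1915, 3059, 3415, 3019, 2287, 1461, 738, 266, 50]. Normalization factor = sum(kernel) = 16.

[123, 723, 1915, 3059, 3415, 3019, 2287, 1461, 738, 266, 50]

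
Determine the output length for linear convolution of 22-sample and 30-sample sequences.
Linear/full convolution length: m + n - 1 = 22 + 30 - 1 = 51

51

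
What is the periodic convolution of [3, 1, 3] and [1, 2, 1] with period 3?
Use y[k] = Σ_j f[j]·g[(k-j) mod 3]. y[0] = 3×1 + 1×1 + 3×2 = 10; y[1] = 3×2 + 1×1 + 3×1 = 10; y[2] = 3×1 + 1×2 + 3×1 = 8. Result: [10, 10, 8]

[10, 10, 8]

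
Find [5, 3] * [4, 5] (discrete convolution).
y[0] = 5×4 = 20; y[1] = 5×5 + 3×4 = 37; y[2] = 3×5 = 15

[20, 37, 15]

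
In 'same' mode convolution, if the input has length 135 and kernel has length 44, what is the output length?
'Same' mode returns an output with the same length as the input: 135

135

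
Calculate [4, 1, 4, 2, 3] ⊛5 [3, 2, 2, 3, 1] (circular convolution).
Use y[k] = Σ_j x[j]·h[(k-j) mod 5]. y[0] = 4×3 + 1×1 + 4×3 + 2×2 + 3×2 = 35; y[1] = 4×2 + 1×3 + 4×1 + 2×3 + 3×2 = 27; y[2] = 4×2 + 1×2 + 4×3 + 2×1 + 3×3 = 33; y[3] = 4×3 + 1×2 + 4×2 + 2×3 + 3×1 = 31; y[4] = 4×1 + 1×3 + 4×2 + 2×2 + 3×3 = 28. Result: [35, 27, 33, 31, 28]

[35, 27, 33, 31, 28]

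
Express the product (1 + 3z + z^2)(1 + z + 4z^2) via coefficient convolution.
Ascending coefficients: a = [1, 3, 1], b = [1, 1, 4]. c[0] = 1×1 = 1; c[1] = 1×1 + 3×1 = 4; c[2] = 1×4 + 3×1 + 1×1 = 8; c[3] = 3×4 + 1×1 = 13; c[4] = 1×4 = 4. Result coefficients: [1, 4, 8, 13, 4] → 1 + 4z + 8z^2 + 13z^3 + 4z^4

1 + 4z + 8z^2 + 13z^3 + 4z^4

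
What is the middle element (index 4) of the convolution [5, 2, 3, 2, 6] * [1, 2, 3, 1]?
Use y[k] = Σ_i a[i]·b[k-i] at k=4. y[4] = 2×1 + 3×3 + 2×2 + 6×1 = 21

21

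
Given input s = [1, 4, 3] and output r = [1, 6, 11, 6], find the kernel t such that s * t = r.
Output length 4 = len(s) + len(t) - 1 ⇒ len(t) = 2. Solve t forward using t[k] = (r[k] - Σ_{i≥1} s[i]·t[k-i]) / s[0]: t[0] = r[0] / s[0] = 1 / 1 = 1; t[1] = (r[1] - 4×1) / s[0] = (6 - 4×1) / 1 = 2. So t = [1, 2]. Forward-check [1, 4, 3] * [1, 2]: r[0] = 1×1 = 1; r[1] = 1×2 + 4×1 = 6; r[2] = 4×2 + 3×1 = 11; r[3] = 3×2 = 6 → [1, 6, 11, 6] ✓

[1, 2]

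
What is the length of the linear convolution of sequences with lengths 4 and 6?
Linear/full convolution length: m + n - 1 = 4 + 6 - 1 = 9

9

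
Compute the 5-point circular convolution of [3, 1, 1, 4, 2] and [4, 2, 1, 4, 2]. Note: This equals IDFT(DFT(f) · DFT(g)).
Either evaluate y[k] = Σ_j f[j]·g[(k-j) mod 5] directly, or use IDFT(DFT(f) · DFT(g)). y[0] = 3×4 + 1×2 + 1×4 + 4×1 + 2×2 = 26; y[1] = 3×2 + 1×4 + 1×2 + 4×4 + 2×1 = 30; y[2] = 3×1 + 1×2 + 1×4 + 4×2 + 2×4 = 25; y[3] = 3×4 + 1×1 + 1×2 + 4×4 + 2×2 = 35; y[4] = 3×2 + 1×4 + 1×1 + 4×2 + 2×4 = 27. Result: [26, 30, 25, 35, 27]

[26, 30, 25, 35, 27]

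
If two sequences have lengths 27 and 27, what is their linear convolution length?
Linear/full convolution length: m + n - 1 = 27 + 27 - 1 = 53

53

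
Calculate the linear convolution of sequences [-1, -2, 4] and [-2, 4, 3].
y[0] = -1×-2 = 2; y[1] = -1×4 + -2×-2 = 0; y[2] = -1×3 + -2×4 + 4×-2 = -19; y[3] = -2×3 + 4×4 = 10; y[4] = 4×3 = 12

[2, 0, -19, 10, 12]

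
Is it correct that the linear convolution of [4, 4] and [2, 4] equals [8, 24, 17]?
Recompute linear convolution of [4, 4] and [2, 4]: y[0] = 4×2 = 8; y[1] = 4×4 + 4×2 = 24; y[2] = 4×4 = 16 → [8, 24, 16]. Compare to given [8, 24, 17]: they differ at index 2: given 17, correct 16, so answer: No

No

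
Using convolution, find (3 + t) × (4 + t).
Ascending coefficients: a = [3, 1], b = [4, 1]. c[0] = 3×4 = 12; c[1] = 3×1 + 1×4 = 7; c[2] = 1×1 = 1. Result coefficients: [12, 7, 1] → 12 + 7t + t^2

12 + 7t + t^2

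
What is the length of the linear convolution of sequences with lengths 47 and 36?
Linear/full convolution length: m + n - 1 = 47 + 36 - 1 = 82

82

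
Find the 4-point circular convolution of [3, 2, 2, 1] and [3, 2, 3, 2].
Use y[k] = Σ_j x[j]·h[(k-j) mod 4]. y[0] = 3×3 + 2×2 + 2×3 + 1×2 = 21; y[1] = 3×2 + 2×3 + 2×2 + 1×3 = 19; y[2] = 3×3 + 2×2 + 2×3 + 1×2 = 21; y[3] = 3×2 + 2×3 + 2×2 + 1×3 = 19. Result: [21, 19, 21, 19]

[21, 19, 21, 19]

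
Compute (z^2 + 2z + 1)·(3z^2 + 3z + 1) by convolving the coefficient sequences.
Ascending coefficients: a = [1, 2, 1], b = [1, 3, 3]. c[0] = 1×1 = 1; c[1] = 1×3 + 2×1 = 5; c[2] = 1×3 + 2×3 + 1×1 = 10; c[3] = 2×3 + 1×3 = 9; c[4] = 1×3 = 3. Result coefficients: [1, 5, 10, 9, 3] → 3z^4 + 9z^3 + 10z^2 + 5z + 1

3z^4 + 9z^3 + 10z^2 + 5z + 1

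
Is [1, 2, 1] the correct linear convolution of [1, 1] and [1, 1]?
Recompute linear convolution of [1, 1] and [1, 1]: y[0] = 1×1 = 1; y[1] = 1×1 + 1×1 = 2; y[2] = 1×1 = 1 → [1, 2, 1]. Given [1, 2, 1] matches, so answer: Yes

Yes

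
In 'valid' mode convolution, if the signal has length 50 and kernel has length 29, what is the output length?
'Valid' mode counts only positions where the kernel fully overlaps the signal: m - n + 1 = 50 - 29 + 1 = 22

22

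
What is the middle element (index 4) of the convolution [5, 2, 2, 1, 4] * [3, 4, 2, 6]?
Use y[k] = Σ_i a[i]·b[k-i] at k=4. y[4] = 2×6 + 2×2 + 1×4 + 4×3 = 32

32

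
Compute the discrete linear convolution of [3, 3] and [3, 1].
y[0] = 3×3 = 9; y[1] = 3×1 + 3×3 = 12; y[2] = 3×1 = 3

[9, 12, 3]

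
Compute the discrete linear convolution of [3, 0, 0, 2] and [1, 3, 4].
y[0] = 3×1 = 3; y[1] = 3×3 + 0×1 = 9; y[2] = 3×4 + 0×3 + 0×1 = 12; y[3] = 0×4 + 0×3 + 2×1 = 2; y[4] = 0×4 + 2×3 = 6; y[5] = 2×4 = 8

[3, 9, 12, 2, 6, 8]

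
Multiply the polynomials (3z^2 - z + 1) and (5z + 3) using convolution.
Ascending coefficients: a = [1, -1, 3], b = [3, 5]. c[0] = 1×3 = 3; c[1] = 1×5 + -1×3 = 2; c[2] = -1×5 + 3×3 = 4; c[3] = 3×5 = 15. Result coefficients: [3, 2, 4, 15] → 15z^3 + 4z^2 + 2z + 3

15z^3 + 4z^2 + 2z + 3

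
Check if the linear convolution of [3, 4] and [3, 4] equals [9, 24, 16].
Recompute linear convolution of [3, 4] and [3, 4]: y[0] = 3×3 = 9; y[1] = 3×4 + 4×3 = 24; y[2] = 4×4 = 16 → [9, 24, 16]. Given [9, 24, 16] matches, so answer: Yes

Yes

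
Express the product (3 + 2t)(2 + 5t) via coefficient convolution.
Ascending coefficients: a = [3, 2], b = [2, 5]. c[0] = 3×2 = 6; c[1] = 3×5 + 2×2 = 19; c[2] = 2×5 = 10. Result coefficients: [6, 19, 10] → 6 + 19t + 10t^2

6 + 19t + 10t^2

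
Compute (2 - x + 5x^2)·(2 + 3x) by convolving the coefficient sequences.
Ascending coefficients: a = [2, -1, 5], b = [2, 3]. c[0] = 2×2 = 4; c[1] = 2×3 + -1×2 = 4; c[2] = -1×3 + 5×2 = 7; c[3] = 5×3 = 15. Result coefficients: [4, 4, 7, 15] → 4 + 4x + 7x^2 + 15x^3

4 + 4x + 7x^2 + 15x^3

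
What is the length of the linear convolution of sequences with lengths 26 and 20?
Linear/full convolution length: m + n - 1 = 26 + 20 - 1 = 45

45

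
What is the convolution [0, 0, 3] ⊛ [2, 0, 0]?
y[0] = 0×2 = 0; y[1] = 0×0 + 0×2 = 0; y[2] = 0×0 + 0×0 + 3×2 = 6; y[3] = 0×0 + 3×0 = 0; y[4] = 3×0 = 0

[0, 0, 6, 0, 0]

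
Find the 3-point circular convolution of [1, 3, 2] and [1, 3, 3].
Use y[k] = Σ_j a[j]·b[(k-j) mod 3]. y[0] = 1×1 + 3×3 + 2×3 = 16; y[1] = 1×3 + 3×1 + 2×3 = 12; y[2] = 1×3 + 3×3 + 2×1 = 14. Result: [16, 12, 14]

[16, 12, 14]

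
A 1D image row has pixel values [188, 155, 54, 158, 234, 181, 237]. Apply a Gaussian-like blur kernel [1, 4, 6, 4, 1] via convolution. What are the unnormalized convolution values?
Convolve image row [188, 155, 54, 158, 234, 181, 237] with kernel [1, 4, 6, 4, 1]: y[0] = 188×1 = 188; y[1] = 188×4 + 155×1 = 907; y[2] = 188×6 + 155×4 + 54×1 = 1802; y[3] = 188×4 + 155×6 + 54×4 + 158×1 = 2056; y[4] = 188×1 + 155×4 + 54×6 + 158×4 + 234×1 = 1998; y[5] = 155×1 + 54×4 + 158×6 + 234×4 + 181×1 = 2436; y[6] = 54×1 + 158×4 + 234×6 + 181×4 + 237×1 = 3051; y[7] = 158×1 + 234×4 + 181×6 + 237×4 = 3128; y[8] = 234×1 + 181×4 + 237×6 = 2380; y[9] = 181×1 + 237×4 = 1129; y[10] = 237×1 = 237 → [188, 907, 1802, 2056, 1998, 2436, 3051, 3128, 2380, 1129, 237]. Normalization factor = sum(kernel) = 16.

[188, 907, 1802, 2056, 1998, 2436, 3051, 3128, 2380, 1129, 237]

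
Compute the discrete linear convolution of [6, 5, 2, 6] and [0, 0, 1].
y[0] = 6×0 = 0; y[1] = 6×0 + 5×0 = 0; y[2] = 6×1 + 5×0 + 2×0 = 6; y[3] = 5×1 + 2×0 + 6×0 = 5; y[4] = 2×1 + 6×0 = 2; y[5] = 6×1 = 6

[0, 0, 6, 5, 2, 6]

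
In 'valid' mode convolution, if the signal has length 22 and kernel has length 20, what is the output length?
'Valid' mode counts only positions where the kernel fully overlaps the signal: m - n + 1 = 22 - 20 + 1 = 3

3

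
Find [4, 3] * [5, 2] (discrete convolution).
y[0] = 4×5 = 20; y[1] = 4×2 + 3×5 = 23; y[2] = 3×2 = 6

[20, 23, 6]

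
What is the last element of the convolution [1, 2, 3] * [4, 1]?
Use y[k] = Σ_i a[i]·b[k-i] at k=3. y[3] = 3×1 = 3

3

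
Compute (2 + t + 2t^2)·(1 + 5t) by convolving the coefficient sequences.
Ascending coefficients: a = [2, 1, 2], b = [1, 5]. c[0] = 2×1 = 2; c[1] = 2×5 + 1×1 = 11; c[2] = 1×5 + 2×1 = 7; c[3] = 2×5 = 10. Result coefficients: [2, 11, 7, 10] → 2 + 11t + 7t^2 + 10t^3

2 + 11t + 7t^2 + 10t^3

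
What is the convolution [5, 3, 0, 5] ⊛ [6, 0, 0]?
y[0] = 5×6 = 30; y[1] = 5×0 + 3×6 = 18; y[2] = 5×0 + 3×0 + 0×6 = 0; y[3] = 3×0 + 0×0 + 5×6 = 30; y[4] = 0×0 + 5×0 = 0; y[5] = 5×0 = 0

[30, 18, 0, 30, 0, 0]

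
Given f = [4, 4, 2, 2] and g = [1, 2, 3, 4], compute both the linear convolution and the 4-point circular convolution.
Linear: y_lin[0] = 4×1 = 4; y_lin[1] = 4×2 + 4×1 = 12; y_lin[2] = 4×3 + 4×2 + 2×1 = 22; y_lin[3] = 4×4 + 4×3 + 2×2 + 2×1 = 34; y_lin[4] = 4×4 + 2×3 + 2×2 = 26; y_lin[5] = 2×4 + 2×3 = 14; y_lin[6] = 2×4 = 8 → [4, 12, 22, 34, 26, 14, 8]. Circular (length 4): y[0] = 4×1 + 4×4 + 2×3 + 2×2 = 30; y[1] = 4×2 + 4×1 + 2×4 + 2×3 = 26; y[2] = 4×3 + 4×2 + 2×1 + 2×4 = 30; y[3] = 4×4 + 4×3 + 2×2 + 2×1 = 34 → [30, 26, 30, 34]

Linear: [4, 12, 22, 34, 26, 14, 8], Circular: [30, 26, 30, 34]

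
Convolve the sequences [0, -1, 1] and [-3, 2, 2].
y[0] = 0×-3 = 0; y[1] = 0×2 + -1×-3 = 3; y[2] = 0×2 + -1×2 + 1×-3 = -5; y[3] = -1×2 + 1×2 = 0; y[4] = 1×2 = 2

[0, 3, -5, 0, 2]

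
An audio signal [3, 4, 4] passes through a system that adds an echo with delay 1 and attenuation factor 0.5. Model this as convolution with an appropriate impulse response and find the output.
Direct-path + delayed-attenuated-path model → impulse response h = [1, 0.5] (1 at lag 0, 0.5 at lag 1). Output y[n] = x[n] + 0.5·x[n - 1] (with x[n] = 0 outside 0..2): y[0] = 3 + 0.5×0 = 3; y[1] = 4 + 0.5×3 = 5.5; y[2] = 4 + 0.5×4 = 6.0; y[3] = 0 + 0.5×4 = 2.0. So y = [3, 5.5, 6.0, 2.0]

[3, 5.5, 6.0, 2.0]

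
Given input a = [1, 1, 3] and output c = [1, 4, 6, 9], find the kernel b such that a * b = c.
Output length 4 = len(a) + len(b) - 1 ⇒ len(b) = 2. Solve b forward using b[k] = (c[k] - Σ_{i≥1} a[i]·b[k-i]) / a[0]: b[0] = c[0] / a[0] = 1 / 1 = 1; b[1] = (c[1] - 1×1) / a[0] = (4 - 1×1) / 1 = 3. So b = [1, 3]. Forward-check [1, 1, 3] * [1, 3]: c[0] = 1×1 = 1; c[1] = 1×3 + 1×1 = 4; c[2] = 1×3 + 3×1 = 6; c[3] = 3×3 = 9 → [1, 4, 6, 9] ✓

[1, 3]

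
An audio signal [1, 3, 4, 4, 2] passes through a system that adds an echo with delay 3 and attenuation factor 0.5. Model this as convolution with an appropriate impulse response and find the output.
Direct-path + delayed-attenuated-path model → impulse response h = [1, 0, 0, 0.5] (1 at lag 0, 0.5 at lag 3). Output y[n] = x[n] + 0.5·x[n - 3] (with x[n] = 0 outside 0..4): y[0] = 1 + 0.5×0 = 1; y[1] = 3 + 0.5×0 = 3; y[2] = 4 + 0.5×0 = 4; y[3] = 4 + 0.5×1 = 4.5; y[4] = 2 + 0.5×3 = 3.5; y[5] = 0 + 0.5×4 = 2.0; y[6] = 0 + 0.5×4 = 2.0; y[7] = 0 + 0.5×2 = 1.0. So y = [1, 3, 4, 4.5, 3.5, 2.0, 2.0, 1.0]

[1, 3, 4, 4.5, 3.5, 2.0, 2.0, 1.0]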